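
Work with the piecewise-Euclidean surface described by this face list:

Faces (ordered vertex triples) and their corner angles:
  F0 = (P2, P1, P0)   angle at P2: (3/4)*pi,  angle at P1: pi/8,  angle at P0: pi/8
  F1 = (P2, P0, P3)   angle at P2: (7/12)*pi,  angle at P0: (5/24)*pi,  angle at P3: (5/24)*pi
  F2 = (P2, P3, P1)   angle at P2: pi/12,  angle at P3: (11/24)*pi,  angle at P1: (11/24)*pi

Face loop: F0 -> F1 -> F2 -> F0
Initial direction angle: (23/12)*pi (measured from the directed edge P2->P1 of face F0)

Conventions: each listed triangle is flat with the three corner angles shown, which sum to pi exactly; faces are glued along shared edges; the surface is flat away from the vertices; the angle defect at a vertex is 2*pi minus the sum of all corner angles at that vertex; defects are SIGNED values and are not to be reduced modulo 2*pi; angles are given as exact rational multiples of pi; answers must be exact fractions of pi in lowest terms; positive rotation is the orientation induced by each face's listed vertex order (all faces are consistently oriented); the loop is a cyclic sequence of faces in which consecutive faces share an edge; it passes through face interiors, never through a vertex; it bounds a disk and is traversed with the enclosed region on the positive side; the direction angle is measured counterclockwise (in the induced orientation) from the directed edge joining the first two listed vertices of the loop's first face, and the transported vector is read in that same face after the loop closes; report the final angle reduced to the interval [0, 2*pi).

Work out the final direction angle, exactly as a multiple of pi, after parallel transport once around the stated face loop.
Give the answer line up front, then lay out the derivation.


Answer: final direction angle = pi/2

enclosed vertex P2: corner angles sum to (17/12)*pi, defect = 2*pi - (17/12)*pi = (7/12)*pi
the rotation equals the total enclosed defect, so the final angle is initial + defects (mod 2*pi)
final angle = (23/12)*pi + (7/12)*pi = pi/2 (mod 2*pi)


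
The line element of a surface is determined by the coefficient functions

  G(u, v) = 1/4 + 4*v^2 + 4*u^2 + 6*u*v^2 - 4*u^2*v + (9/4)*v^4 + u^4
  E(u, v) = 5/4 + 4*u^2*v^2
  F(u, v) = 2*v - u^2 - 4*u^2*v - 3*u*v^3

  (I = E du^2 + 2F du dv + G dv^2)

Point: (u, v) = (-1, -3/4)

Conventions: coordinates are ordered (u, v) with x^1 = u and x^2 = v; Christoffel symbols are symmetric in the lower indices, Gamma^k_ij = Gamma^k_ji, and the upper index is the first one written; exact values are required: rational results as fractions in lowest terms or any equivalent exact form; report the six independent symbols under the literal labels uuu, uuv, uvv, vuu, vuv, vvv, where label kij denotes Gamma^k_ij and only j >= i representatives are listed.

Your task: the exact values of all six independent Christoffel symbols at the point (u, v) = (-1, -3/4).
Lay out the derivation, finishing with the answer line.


E = 7/2, F = -49/64, G = 8025/1024 at the point
E_u = -9/2, E_v = -6, F_u = -175/64, F_v = 49/16, G_u = -117/8, G_v = -307/64
EG - F^2 = 109949/4096;  g^inv = (4096/109949) * [[8025/1024, 49/64], [49/64, 7/2]]
first-kind symbols [ij,l] = (1/2)(d_i g_jl + d_j g_il - d_l g_ij): [uu,u] = E_u/2 = -9/4, [uu,v] = F_u - E_v/2 = 17/64, [uv,u] = E_v/2 = -3, [uv,v] = G_u/2 = -117/16, [vv,u] = F_v - G_u/2 = 83/8, [vv,v] = G_v/2 = -307/128
Gamma^u_ij = (G*[ij,u] - F*[ij,v])/(EG - F^2), Gamma^v_ij = (E*[ij,v] - F*[ij,u])/(EG - F^2)

Answer: Gamma_uuu = -71392/109949, Gamma_uuv = -119232/109949, Gamma_uvv = 325516/109949, Gamma_vuu = -464/15707, Gamma_vuv = -16320/15707, Gamma_vvv = -264/15707


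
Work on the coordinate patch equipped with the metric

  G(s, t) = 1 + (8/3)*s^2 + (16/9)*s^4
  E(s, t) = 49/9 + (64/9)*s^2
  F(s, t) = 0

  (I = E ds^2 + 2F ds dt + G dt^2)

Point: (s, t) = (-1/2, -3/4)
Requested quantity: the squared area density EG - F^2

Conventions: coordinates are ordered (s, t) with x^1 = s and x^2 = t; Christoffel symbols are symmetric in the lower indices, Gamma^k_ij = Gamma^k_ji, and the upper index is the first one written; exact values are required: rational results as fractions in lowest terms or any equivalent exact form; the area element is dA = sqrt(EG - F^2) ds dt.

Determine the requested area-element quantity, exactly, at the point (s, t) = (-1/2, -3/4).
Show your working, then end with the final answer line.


E = 65/9, F = 0, G = 16/9; EG - F^2 = 1040/81

Answer: EG - F^2 = 1040/81


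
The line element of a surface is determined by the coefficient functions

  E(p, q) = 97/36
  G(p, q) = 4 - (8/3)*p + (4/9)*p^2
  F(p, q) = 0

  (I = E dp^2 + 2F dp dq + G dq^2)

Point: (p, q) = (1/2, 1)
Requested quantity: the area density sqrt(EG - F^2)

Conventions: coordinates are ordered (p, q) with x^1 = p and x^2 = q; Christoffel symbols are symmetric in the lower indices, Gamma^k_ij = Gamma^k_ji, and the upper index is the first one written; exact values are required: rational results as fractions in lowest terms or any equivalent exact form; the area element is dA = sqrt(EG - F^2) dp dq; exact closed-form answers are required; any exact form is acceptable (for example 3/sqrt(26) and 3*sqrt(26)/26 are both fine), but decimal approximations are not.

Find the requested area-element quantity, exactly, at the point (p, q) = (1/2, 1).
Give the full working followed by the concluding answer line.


E = 97/36, F = 0, G = 25/9; EG - F^2 = 2425/324

Answer: sqrt(EG - F^2) = 5*sqrt(97)/18


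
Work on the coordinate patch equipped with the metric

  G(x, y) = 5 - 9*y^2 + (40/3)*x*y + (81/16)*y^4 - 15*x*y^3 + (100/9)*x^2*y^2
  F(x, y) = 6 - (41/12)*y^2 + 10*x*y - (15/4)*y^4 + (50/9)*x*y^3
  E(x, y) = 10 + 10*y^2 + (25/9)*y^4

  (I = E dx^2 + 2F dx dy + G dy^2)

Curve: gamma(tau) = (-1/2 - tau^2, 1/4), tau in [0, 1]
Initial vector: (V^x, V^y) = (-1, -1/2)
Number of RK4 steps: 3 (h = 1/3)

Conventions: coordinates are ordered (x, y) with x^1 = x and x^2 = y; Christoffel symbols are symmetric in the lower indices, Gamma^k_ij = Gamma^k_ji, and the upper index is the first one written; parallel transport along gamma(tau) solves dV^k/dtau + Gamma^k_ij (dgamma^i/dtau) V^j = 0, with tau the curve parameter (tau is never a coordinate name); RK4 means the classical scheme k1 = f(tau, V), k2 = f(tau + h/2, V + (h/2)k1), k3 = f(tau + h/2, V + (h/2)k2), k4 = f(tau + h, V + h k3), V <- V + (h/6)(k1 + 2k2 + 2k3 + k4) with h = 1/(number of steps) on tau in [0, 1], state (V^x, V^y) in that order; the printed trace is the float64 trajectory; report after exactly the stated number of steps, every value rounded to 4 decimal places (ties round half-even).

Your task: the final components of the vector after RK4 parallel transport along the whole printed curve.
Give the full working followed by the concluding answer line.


gamma'(tau) = (-2*tau, 0); f(tau, V)^k = -Gamma^k_ij(gamma(tau)) gamma'^i(tau) V^j; h = 1/3; intermediate values shown to 6 dp
curve data and Christoffel symbols at the stage parameters:
  tau = 0.000000: gamma = (-0.500000, 0.250000), gamma' = (0.000000, 0.000000); Gamma_xxx = 0.000000, Gamma_xxy = 0.203409, Gamma_xyy = -0.681420, Gamma_yxx = 0.000000, Gamma_yxy = 0.094537, Gamma_yyy = -0.316700
  tau = 0.166667: gamma = (-0.527778, 0.250000), gamma' = (-0.333333, 0.000000); Gamma_xxx = 0.000000, Gamma_xxy = 0.204474, Gamma_xyy = -0.707708, Gamma_yxx = 0.000000, Gamma_yxy = 0.093508, Gamma_yyy = -0.323641
  tau = 0.333333: gamma = (-0.611111, 0.250000), gamma' = (-0.666667, 0.000000); Gamma_xxx = 0.000000, Gamma_xxy = 0.207631, Gamma_xyy = -0.787845, Gamma_yxx = 0.000000, Gamma_yxy = 0.090306, Gamma_yyy = -0.342662
  tau = 0.500000: gamma = (-0.750000, 0.250000), gamma' = (-1.000000, 0.000000); Gamma_xxx = 0.000000, Gamma_xxy = 0.212739, Gamma_xyy = -0.925414, Gamma_yxx = 0.000000, Gamma_yxy = 0.084596, Gamma_yyy = -0.367992
  tau = 0.666667: gamma = (-0.944444, 0.250000), gamma' = (-1.333333, 0.000000); Gamma_xxx = 0.000000, Gamma_xxy = 0.219486, Gamma_xyy = -1.125474, Gamma_yxx = 0.000000, Gamma_yxy = 0.075822, Gamma_yyy = -0.388796
  tau = 0.833333: gamma = (-1.194444, 0.250000), gamma' = (-1.666667, 0.000000); Gamma_xxx = 0.000000, Gamma_xxy = 0.227265, Gamma_xyy = -1.392627, Gamma_yxx = 0.000000, Gamma_yxy = 0.063256, Gamma_yyy = -0.387620
  tau = 1.000000: gamma = (-1.500000, 0.250000), gamma' = (-2.000000, 0.000000); Gamma_xxx = 0.000000, Gamma_xxy = 0.235011, Gamma_xyy = -1.727328, Gamma_yxx = 0.000000, Gamma_yxy = 0.046135, Gamma_yyy = -0.339089
step 0: V^x = -1.0000, V^y = -0.5000
step 1: k1 = (0.000000, 0.000000), k2 = (-0.034079, -0.015585), k3 = (-0.034256, -0.015666), k4 = (-0.069933, -0.030416); V <- V + (h/6)(k1 + 2k2 + 2k3 + k4): V^x = -1.0115, V^y = -0.5052
step 2: k1 = (-0.069925, -0.030413), k2 = (-0.108546, -0.043163), k3 = (-0.108998, -0.043343), k4 = (-0.152063, -0.052530); V <- V + (h/6)(k1 + 2k2 + 2k3 + k4): V^x = -1.0480, V^y = -0.5194
step 3: k1 = (-0.151996, -0.052507), k2 = (-0.200043, -0.055679), k3 = (-0.200243, -0.055735), k4 = (-0.252853, -0.049637); V <- V + (h/6)(k1 + 2k2 + 2k3 + k4): V^x = -1.1150, V^y = -0.5374

Answer: V^x = -1.1150, V^y = -0.5374


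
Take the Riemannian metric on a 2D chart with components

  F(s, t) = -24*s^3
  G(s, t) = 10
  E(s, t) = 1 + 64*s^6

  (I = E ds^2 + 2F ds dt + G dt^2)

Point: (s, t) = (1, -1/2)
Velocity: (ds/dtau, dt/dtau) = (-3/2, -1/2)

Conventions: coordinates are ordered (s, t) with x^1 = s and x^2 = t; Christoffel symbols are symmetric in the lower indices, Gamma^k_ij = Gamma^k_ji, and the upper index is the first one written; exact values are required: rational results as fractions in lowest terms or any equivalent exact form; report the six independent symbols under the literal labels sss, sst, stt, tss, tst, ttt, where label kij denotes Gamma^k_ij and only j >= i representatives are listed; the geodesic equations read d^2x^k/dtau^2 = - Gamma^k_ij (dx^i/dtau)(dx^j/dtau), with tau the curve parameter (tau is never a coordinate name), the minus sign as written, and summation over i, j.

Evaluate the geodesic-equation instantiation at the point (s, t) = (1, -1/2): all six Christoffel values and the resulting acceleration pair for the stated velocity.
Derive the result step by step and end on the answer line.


E = 65, F = -24, G = 10 at the point
E_s = 384, E_t = 0, F_s = -72, F_t = 0, G_s = 0, G_t = 0
EG - F^2 = 74;  g^inv = (1/74) * [[10, 24], [24, 65]]
first-kind symbols [ij,l] = (1/2)(d_i g_jl + d_j g_il - d_l g_ij): [ss,s] = E_s/2 = 192, [ss,t] = F_s - E_t/2 = -72, [st,s] = E_t/2 = 0, [st,t] = G_s/2 = 0, [tt,s] = F_t - G_s/2 = 0, [tt,t] = G_t/2 = 0
Gamma^s_ij = (G*[ij,s] - F*[ij,t])/(EG - F^2), Gamma^t_ij = (E*[ij,t] - F*[ij,s])/(EG - F^2)
Gamma_sss = 96/37, Gamma_sst = 0, Gamma_stt = 0, Gamma_tss = -36/37, Gamma_tst = 0, Gamma_ttt = 0
d^2s/dtau^2 = -(Gamma_sss*(-3/2)^2 + 2*Gamma_sst*(-3/2)*(-1/2) + Gamma_stt*(-1/2)^2) = -216/37
d^2t/dtau^2 = -(Gamma_tss*(-3/2)^2 + 2*Gamma_tst*(-3/2)*(-1/2) + Gamma_ttt*(-1/2)^2) = 81/37

Answer: Gamma_sss = 96/37, Gamma_sst = 0, Gamma_stt = 0, Gamma_tss = -36/37, Gamma_tst = 0, Gamma_ttt = 0; accelerations (d^2s/dtau^2, d^2t/dtau^2) = (-216/37, 81/37)


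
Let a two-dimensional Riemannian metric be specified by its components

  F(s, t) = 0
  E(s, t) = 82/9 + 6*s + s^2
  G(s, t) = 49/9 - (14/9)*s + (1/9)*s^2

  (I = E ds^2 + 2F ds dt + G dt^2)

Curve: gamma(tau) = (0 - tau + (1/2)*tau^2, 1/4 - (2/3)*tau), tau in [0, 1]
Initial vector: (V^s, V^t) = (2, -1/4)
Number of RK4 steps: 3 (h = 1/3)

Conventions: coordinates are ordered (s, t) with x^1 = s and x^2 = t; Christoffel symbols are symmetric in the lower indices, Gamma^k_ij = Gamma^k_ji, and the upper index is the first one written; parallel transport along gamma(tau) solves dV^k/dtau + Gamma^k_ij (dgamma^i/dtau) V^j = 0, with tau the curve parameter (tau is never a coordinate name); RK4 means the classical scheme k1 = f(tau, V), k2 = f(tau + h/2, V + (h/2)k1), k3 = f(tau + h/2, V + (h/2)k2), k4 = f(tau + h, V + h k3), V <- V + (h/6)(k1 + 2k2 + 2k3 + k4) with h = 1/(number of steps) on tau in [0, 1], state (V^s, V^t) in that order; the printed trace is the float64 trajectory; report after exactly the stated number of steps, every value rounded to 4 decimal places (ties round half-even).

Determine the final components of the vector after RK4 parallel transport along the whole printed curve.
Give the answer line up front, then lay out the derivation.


Answer: V^s = 2.3662, V^t = -0.4326

gamma'(tau) = (-1 + tau, -2/3); f(tau, V)^k = -Gamma^k_ij(gamma(tau)) gamma'^i(tau) V^j; h = 1/3; intermediate values shown to 6 dp
curve data and Christoffel symbols at the stage parameters:
  tau = 0.000000: gamma = (0.000000, 0.250000), gamma' = (-1.000000, -0.666667); Gamma_sss = 0.329268, Gamma_sst = 0.000000, Gamma_stt = 0.085366, Gamma_tss = 0.000000, Gamma_tst = -0.142857, Gamma_ttt = 0.000000
  tau = 0.166667: gamma = (-0.152778, 0.138889), gamma' = (-0.833333, -0.666667); Gamma_sss = 0.346471, Gamma_sst = 0.000000, Gamma_stt = 0.096711, Gamma_tss = 0.000000, Gamma_tst = -0.139806, Gamma_ttt = 0.000000
  tau = 0.333333: gamma = (-0.277778, 0.027778), gamma' = (-0.666667, -0.666667); Gamma_sss = 0.361920, Gamma_sst = 0.000000, Gamma_stt = 0.107509, Gamma_tss = 0.000000, Gamma_tst = -0.137405, Gamma_ttt = 0.000000
  tau = 0.500000: gamma = (-0.375000, -0.083333), gamma' = (-0.500000, -0.666667); Gamma_sss = 0.374907, Gamma_sst = 0.000000, Gamma_stt = 0.117034, Gamma_tss = 0.000000, Gamma_tst = -0.135593, Gamma_ttt = 0.000000
  tau = 0.666667: gamma = (-0.444444, -0.194444), gamma' = (-0.333333, -0.666667); Gamma_sss = 0.384758, Gamma_sst = 0.000000, Gamma_stt = 0.124535, Gamma_tss = 0.000000, Gamma_tst = -0.134328, Gamma_ttt = 0.000000
  tau = 0.833333: gamma = (-0.486111, -0.305556), gamma' = (-0.166667, -0.666667); Gamma_sss = 0.390917, Gamma_sst = 0.000000, Gamma_stt = 0.129346, Gamma_tss = 0.000000, Gamma_tst = -0.133581, Gamma_ttt = 0.000000
  tau = 1.000000: gamma = (-0.500000, -0.416667), gamma' = (0.000000, -0.666667); Gamma_sss = 0.393013, Gamma_sst = 0.000000, Gamma_stt = 0.131004, Gamma_tss = 0.000000, Gamma_tst = -0.133333, Gamma_ttt = 0.000000
step 0: V^s = 2.0000, V^t = -0.2500
step 1: k1 = (0.644309, -0.154762), k2 = (0.590674, -0.164285), k3 = (0.587991, -0.163267), k4 = (0.508032, -0.173274); V <- V + (h/6)(k1 + 2k2 + 2k3 + k4): V^s = 2.1950, V^t = -0.3046
step 2: k1 = (0.507773, -0.173163), k2 = (0.401302, -0.183458), k3 = (0.397842, -0.181737), k4 = (0.268201, -0.192089); V <- V + (h/6)(k1 + 2k2 + 2k3 + k4): V^s = 2.3269, V^t = -0.3655
step 3: k1 = (0.268085, -0.192013), k2 = (0.120238, -0.202347), k3 = (0.118485, -0.200115), k4 = (-0.037746, -0.210345); V <- V + (h/6)(k1 + 2k2 + 2k3 + k4): V^s = 2.3662, V^t = -0.4326


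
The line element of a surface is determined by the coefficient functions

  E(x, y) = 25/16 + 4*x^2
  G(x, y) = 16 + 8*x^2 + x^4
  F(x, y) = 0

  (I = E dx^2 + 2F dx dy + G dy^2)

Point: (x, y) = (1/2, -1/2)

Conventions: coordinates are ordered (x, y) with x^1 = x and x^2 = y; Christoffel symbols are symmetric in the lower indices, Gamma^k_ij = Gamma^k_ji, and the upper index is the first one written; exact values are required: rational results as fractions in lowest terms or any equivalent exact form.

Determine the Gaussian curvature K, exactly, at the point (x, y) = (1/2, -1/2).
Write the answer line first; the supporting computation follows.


Answer: K = -3200/28577

E = 41/16, F = 0, G = 289/16, EG - F^2 = 11849/256 at the point
E_x = 4, E_y = 0, F_x = 0, F_y = 0, G_x = 17/2, G_y = 0
E_yy = 0, F_xy = 0, G_xx = 19
K follows from Brioschi's formula, (det M1 - det M2)/(EG - F^2)^2.
M1 = [[-E_yy/2 + F_xy - G_xx/2, E_x/2, F_x - E_y/2], [F_y - G_x/2, E, F], [G_y/2, F, G]] = [[-19/2, 2, 0], [-17/4, 41/16, 0], [0, 0, 289/16]]; det M1 = -146523/512
M2 = [[0, E_y/2, G_x/2], [E_y/2, E, F], [G_x/2, F, G]] = [[0, 0, 17/4], [0, 41/16, 0], [17/4, 0, 289/16]]; det M2 = -11849/256
det M1 - det M2 = -122825/512; K = -122825/512 / (11849/256)^2 = -3200/28577


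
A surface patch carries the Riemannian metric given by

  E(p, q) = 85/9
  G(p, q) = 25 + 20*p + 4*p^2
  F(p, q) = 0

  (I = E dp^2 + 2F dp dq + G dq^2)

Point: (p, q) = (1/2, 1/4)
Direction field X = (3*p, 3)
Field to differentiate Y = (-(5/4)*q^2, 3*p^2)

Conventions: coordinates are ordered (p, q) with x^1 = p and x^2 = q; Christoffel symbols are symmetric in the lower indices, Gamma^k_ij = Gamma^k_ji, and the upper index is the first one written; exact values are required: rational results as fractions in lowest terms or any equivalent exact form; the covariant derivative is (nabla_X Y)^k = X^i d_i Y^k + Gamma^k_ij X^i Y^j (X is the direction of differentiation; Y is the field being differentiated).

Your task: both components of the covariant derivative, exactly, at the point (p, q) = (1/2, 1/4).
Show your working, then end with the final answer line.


E = 85/9, F = 0, G = 36 at the point
E_p = 0, E_q = 0, F_p = 0, F_q = 0, G_p = 24, G_q = 0
EG - F^2 = 340;  g^inv = (1/340) * [[36, 0], [0, 85/9]]
first-kind symbols [ij,l] = (1/2)(d_i g_jl + d_j g_il - d_l g_ij): [pp,p] = E_p/2 = 0, [pp,q] = F_p - E_q/2 = 0, [pq,p] = E_q/2 = 0, [pq,q] = G_p/2 = 12, [qq,p] = F_q - G_p/2 = -12, [qq,q] = G_q/2 = 0
Gamma^p_ij = (G*[ij,p] - F*[ij,q])/(EG - F^2), Gamma^q_ij = (E*[ij,q] - F*[ij,p])/(EG - F^2)
Gamma_ppp = 0, Gamma_ppq = 0, Gamma_pqq = -108/85, Gamma_qpp = 0, Gamma_qpq = 1/3, Gamma_qqq = 0
X = (3/2, 3), Y = (-5/64, 3/4) at the point

Answer: (nabla_X Y)^p = -3219/680, (nabla_X Y)^q = 307/64


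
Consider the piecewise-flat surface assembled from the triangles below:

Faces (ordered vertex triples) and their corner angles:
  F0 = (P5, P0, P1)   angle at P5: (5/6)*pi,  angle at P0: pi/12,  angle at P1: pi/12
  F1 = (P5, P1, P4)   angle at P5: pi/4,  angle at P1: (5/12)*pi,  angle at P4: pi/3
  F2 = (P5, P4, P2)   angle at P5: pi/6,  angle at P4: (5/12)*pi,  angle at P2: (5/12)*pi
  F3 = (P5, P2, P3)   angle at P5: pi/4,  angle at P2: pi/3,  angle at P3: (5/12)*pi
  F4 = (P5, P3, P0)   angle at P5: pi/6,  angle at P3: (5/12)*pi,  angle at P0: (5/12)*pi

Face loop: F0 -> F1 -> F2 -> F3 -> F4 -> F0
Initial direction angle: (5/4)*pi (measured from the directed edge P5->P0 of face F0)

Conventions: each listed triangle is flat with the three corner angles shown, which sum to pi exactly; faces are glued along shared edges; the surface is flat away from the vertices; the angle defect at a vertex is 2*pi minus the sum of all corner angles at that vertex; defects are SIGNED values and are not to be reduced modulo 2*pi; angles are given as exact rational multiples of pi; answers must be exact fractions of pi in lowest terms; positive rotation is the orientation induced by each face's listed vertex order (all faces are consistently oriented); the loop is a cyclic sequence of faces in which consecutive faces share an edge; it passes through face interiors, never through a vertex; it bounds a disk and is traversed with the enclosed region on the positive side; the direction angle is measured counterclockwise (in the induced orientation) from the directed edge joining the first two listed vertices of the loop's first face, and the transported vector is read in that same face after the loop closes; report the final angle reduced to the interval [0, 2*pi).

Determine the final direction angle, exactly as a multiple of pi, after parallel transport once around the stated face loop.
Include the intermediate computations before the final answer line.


enclosed vertex P5: corner angles sum to (5/3)*pi, defect = 2*pi - (5/3)*pi = pi/3
adding the enclosed defects to the starting angle (mod 2*pi, induced orientation) gives the holonomy
final angle = (5/4)*pi + pi/3 = (19/12)*pi (mod 2*pi)

Answer: final direction angle = (19/12)*pi


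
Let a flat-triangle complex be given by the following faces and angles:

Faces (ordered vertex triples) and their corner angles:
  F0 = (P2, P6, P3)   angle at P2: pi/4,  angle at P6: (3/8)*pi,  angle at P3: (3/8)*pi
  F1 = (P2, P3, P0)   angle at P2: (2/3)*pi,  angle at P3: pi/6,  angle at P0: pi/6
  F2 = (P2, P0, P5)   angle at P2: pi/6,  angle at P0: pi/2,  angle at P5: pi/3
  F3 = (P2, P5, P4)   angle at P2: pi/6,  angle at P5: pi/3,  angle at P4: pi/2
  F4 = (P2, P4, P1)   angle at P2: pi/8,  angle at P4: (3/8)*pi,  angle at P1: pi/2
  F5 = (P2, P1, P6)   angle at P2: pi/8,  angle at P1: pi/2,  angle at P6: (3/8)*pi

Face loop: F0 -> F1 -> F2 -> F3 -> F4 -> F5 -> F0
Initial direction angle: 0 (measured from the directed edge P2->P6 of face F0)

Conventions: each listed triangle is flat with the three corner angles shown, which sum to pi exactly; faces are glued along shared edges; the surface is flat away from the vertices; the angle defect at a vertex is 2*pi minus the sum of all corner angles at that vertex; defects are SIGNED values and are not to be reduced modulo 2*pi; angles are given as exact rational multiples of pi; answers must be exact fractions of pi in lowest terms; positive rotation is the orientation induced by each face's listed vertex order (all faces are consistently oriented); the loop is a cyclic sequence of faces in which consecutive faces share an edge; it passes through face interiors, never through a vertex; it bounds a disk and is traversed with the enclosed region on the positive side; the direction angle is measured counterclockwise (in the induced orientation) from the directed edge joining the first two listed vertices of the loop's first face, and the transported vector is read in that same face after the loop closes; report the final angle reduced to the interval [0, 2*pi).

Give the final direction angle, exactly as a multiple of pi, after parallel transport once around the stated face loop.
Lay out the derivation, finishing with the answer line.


enclosed vertex P2: corner angles sum to (3/2)*pi, defect = 2*pi - (3/2)*pi = pi/2
by Gauss-Bonnet the loop rotates the vector by the enclosed defect sum (positive orientation, mod 2*pi)
final angle = 0 + pi/2 = pi/2 (mod 2*pi)

Answer: final direction angle = pi/2


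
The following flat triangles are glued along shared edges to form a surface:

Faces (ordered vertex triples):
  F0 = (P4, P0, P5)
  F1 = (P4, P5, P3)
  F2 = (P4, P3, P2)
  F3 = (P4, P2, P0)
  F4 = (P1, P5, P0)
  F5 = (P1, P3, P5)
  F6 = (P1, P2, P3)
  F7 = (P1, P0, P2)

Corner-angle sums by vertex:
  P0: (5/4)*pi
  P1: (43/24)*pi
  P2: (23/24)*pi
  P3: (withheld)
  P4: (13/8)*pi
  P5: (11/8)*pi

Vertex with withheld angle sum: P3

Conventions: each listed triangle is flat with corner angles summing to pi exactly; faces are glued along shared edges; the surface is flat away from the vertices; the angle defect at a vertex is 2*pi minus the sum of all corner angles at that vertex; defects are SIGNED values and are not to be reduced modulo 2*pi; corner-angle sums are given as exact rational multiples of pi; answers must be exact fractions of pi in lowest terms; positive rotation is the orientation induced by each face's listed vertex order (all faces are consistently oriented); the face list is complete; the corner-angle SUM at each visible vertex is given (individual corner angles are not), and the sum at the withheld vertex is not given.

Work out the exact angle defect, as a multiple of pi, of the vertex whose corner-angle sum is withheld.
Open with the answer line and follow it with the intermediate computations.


Answer: defect(P3) = pi

V = 6, E = 12, F = 8; chi = V - E + F = 2
Gauss-Bonnet: total defect = 2*pi*chi = 4*pi; visible defects sum to 3*pi


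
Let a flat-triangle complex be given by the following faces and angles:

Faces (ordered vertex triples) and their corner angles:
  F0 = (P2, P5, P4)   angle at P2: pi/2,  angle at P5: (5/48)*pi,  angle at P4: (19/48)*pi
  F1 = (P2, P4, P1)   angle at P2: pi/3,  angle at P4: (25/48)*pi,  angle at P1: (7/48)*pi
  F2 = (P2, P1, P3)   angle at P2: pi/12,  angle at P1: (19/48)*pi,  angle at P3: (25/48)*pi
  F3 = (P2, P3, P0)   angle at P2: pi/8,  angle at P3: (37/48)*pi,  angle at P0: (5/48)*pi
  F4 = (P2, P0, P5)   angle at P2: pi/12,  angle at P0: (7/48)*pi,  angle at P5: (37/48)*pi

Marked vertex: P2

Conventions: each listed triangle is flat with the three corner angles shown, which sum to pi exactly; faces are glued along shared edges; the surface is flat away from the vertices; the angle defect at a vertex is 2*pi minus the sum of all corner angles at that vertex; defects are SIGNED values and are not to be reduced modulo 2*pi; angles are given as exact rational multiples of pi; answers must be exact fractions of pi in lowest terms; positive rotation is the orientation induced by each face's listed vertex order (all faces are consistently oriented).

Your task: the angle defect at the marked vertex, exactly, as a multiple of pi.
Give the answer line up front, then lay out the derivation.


Answer: defect(P2) = (7/8)*pi

Sum of corner angles at P2: (9/8)*pi
defect = 2*pi - (9/8)*pi


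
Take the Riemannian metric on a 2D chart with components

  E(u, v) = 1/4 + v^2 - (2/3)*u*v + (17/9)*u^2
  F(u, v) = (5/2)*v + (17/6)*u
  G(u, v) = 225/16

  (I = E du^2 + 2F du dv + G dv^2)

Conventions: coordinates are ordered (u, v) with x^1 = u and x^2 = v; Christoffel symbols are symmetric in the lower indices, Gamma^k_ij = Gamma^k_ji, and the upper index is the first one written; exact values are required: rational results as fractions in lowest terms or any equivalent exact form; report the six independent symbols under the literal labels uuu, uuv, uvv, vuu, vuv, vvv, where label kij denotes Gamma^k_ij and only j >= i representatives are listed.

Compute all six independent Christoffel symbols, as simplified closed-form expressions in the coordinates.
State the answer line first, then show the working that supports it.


Answer: Gamma_uuu = (-544*u^2 + 1152*u*v + 10676*u + 1440*v^2 - 6780*v)/(10676*u^2 - 13560*u*v + 4500*v^2 + 2025), Gamma_uuv = (-2700*u + 8100*v)/(10676*u^2 - 13560*u*v + 4500*v^2 + 2025), Gamma_uvv = 20250/(10676*u^2 - 13560*u*v + 4500*v^2 + 2025), Gamma_vuu = (1088*u^3 - 3648*u^2*v + 1728*u*v^2 - 9792*u*v + 144*u - 1728*v^3 + 6336*v^2 - 432*v + 1224)/(32028*u^2 - 40680*u*v + 13500*v^2 + 6075), Gamma_vuv = (544*u^2 - 1152*u*v - 1440*v^2)/(10676*u^2 - 13560*u*v + 4500*v^2 + 2025), Gamma_vvv = (-4080*u - 3600*v)/(10676*u^2 - 13560*u*v + 4500*v^2 + 2025)

E = 1/4 + v^2 - (2/3)*u*v + (17/9)*u^2; F = (5/2)*v + (17/6)*u; G = 225/16
Gamma^k_ij = (1/2) g^{kl} (d_i g_jl + d_j g_il - d_l g_ij), with g^inv = (1/(EG-F^2)) [[G, -F], [-F, E]]
first partials: E_u = -(2/3)*v + (34/9)*u, E_v = 2*v - (2/3)*u, F_u = 17/6, F_v = 5/2, G_u = 0, G_v = 0
D = EG - F^2 = 225/64 + (125/16)*v^2 - (565/24)*u*v + (2669/144)*u^2
expanded: Gamma^u_uu = (G E_u - 2F F_u + F E_v)/(2D), Gamma^u_uv = (G E_v - F G_u)/(2D), Gamma^u_vv = (2G F_v - G G_u - F G_v)/(2D), Gamma^v_uu = (2E F_u - E E_v - F E_u)/(2D), Gamma^v_uv = (E G_u - F E_v)/(2D), Gamma^v_vv = (E G_v - 2F F_v + F G_u)/(2D); substitute and cancel common factors


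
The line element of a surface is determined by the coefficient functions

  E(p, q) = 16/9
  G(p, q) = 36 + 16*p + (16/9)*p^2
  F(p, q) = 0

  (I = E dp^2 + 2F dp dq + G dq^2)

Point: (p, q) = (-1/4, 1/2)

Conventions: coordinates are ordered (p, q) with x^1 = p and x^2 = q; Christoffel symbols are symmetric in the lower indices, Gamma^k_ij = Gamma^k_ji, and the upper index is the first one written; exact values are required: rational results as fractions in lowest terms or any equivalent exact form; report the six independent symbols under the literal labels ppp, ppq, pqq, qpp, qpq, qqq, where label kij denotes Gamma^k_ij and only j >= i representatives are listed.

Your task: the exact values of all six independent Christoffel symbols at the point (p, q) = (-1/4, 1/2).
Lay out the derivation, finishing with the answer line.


E = 16/9, F = 0, G = 289/9 at the point
E_p = 0, E_q = 0, F_p = 0, F_q = 0, G_p = 136/9, G_q = 0
EG - F^2 = 4624/81;  g^inv = (81/4624) * [[289/9, 0], [0, 16/9]]
first-kind symbols [ij,l] = (1/2)(d_i g_jl + d_j g_il - d_l g_ij): [pp,p] = E_p/2 = 0, [pp,q] = F_p - E_q/2 = 0, [pq,p] = E_q/2 = 0, [pq,q] = G_p/2 = 68/9, [qq,p] = F_q - G_p/2 = -68/9, [qq,q] = G_q/2 = 0
Gamma^p_ij = (G*[ij,p] - F*[ij,q])/(EG - F^2), Gamma^q_ij = (E*[ij,q] - F*[ij,p])/(EG - F^2)

Answer: Gamma_ppp = 0, Gamma_ppq = 0, Gamma_pqq = -17/4, Gamma_qpp = 0, Gamma_qpq = 4/17, Gamma_qqq = 0


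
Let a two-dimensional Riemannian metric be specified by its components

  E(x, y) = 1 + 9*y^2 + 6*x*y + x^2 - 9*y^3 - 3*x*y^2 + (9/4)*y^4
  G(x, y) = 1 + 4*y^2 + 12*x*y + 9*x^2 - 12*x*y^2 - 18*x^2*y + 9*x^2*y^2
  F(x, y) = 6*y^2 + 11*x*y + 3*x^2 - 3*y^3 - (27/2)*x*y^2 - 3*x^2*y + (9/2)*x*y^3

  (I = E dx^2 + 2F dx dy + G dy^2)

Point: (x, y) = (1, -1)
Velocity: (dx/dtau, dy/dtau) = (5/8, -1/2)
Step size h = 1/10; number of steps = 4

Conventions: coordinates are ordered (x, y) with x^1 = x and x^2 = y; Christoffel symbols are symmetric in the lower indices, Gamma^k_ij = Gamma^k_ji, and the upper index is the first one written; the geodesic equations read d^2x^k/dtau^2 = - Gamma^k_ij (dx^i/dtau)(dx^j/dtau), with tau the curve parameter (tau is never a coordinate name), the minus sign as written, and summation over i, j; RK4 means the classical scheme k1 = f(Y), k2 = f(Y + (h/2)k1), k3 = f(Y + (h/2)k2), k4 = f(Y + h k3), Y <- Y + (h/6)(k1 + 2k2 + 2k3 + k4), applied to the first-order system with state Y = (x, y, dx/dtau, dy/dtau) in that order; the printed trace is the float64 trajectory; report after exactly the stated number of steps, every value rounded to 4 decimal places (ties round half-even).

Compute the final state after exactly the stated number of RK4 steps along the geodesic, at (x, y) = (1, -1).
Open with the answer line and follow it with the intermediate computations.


Answer: x = 1.2236, y = -1.1686, dx/dtau = 0.5084, dy/dtau = -0.3585

f(Y) = (dx/dtau, dy/dtau, -Gamma^x_ij Y'^i Y'^j, -Gamma^y_ij Y'^i Y'^j) with the Gammas evaluated at the stage position; h = 0.100000; intermediate values shown to 6 dp
step 0: x = 1.0000, y = -1.0000, dx/dtau = 0.6250, dy/dtau = -0.5000
step 1:
  k1: at (x, y) = (1.000000, -1.000000), (dx/dtau, dy/dtau) = (0.625000, -0.500000); Gamma_xxx = -0.119658, Gamma_xxy = -0.717949, Gamma_xyy = 0.119658, Gamma_yxx = 0.136752, Gamma_yxy = 0.820513, Gamma_yyy = -0.136752; k1 = (0.625000, -0.500000, -0.431891, 0.493590)
  k2: at (x, y) = (1.031250, -1.025000), (dx/dtau, dy/dtau) = (0.603405, -0.475321); Gamma_xxx = -0.113587, Gamma_xxy = -0.690042, Gamma_xyy = 0.124236, Gamma_yxx = 0.132263, Gamma_yxy = 0.803500, Gamma_yyy = -0.144663; k2 = (0.603405, -0.475321, -0.382535, 0.445432)
  k3: at (x, y) = (1.030170, -1.023766), (dx/dtau, dy/dtau) = (0.605873, -0.477728); Gamma_xxx = -0.113789, Gamma_xxy = -0.690849, Gamma_xyy = 0.124088, Gamma_yxx = 0.132485, Gamma_yxy = 0.804356, Gamma_yyy = -0.144476; k3 = (0.605873, -0.477728, -0.386472, 0.449970)
  k4: at (x, y) = (1.060587, -1.047773), (dx/dtau, dy/dtau) = (0.586353, -0.455003); Gamma_xxx = -0.108273, Gamma_xxy = -0.665154, Gamma_xyy = 0.127953, Gamma_yxx = 0.128319, Gamma_yxy = 0.788306, Gamma_yyy = -0.151643; k4 = (0.586353, -0.455003, -0.344180, 0.407905)
  Y <- Y + (h/6)(k1 + 2k2 + 2k3 + k4): x = 1.0605, y = -1.0477, dx/dtau = 0.5864, dy/dtau = -0.4551
step 2:
  k1: at (x, y) = (1.060499, -1.047685), (dx/dtau, dy/dtau) = (0.586432, -0.455128); Gamma_xxx = -0.108288, Gamma_xxy = -0.665220, Gamma_xyy = 0.127942, Gamma_yxx = 0.128334, Gamma_yxy = 0.788364, Gamma_yyy = -0.151626; k1 = (0.586432, -0.455128, -0.344359, 0.408105)
  k2: at (x, y) = (1.089820, -1.070441), (dx/dtau, dy/dtau) = (0.569214, -0.434723); Gamma_xxx = -0.103319, Gamma_xxy = -0.641745, Gamma_xyy = 0.131159, Gamma_yxx = 0.124521, Gamma_yxy = 0.773439, Gamma_yyy = -0.158074; k2 = (0.569214, -0.434723, -0.308911, 0.372304)
  k3: at (x, y) = (1.088959, -1.069421), (dx/dtau, dy/dtau) = (0.570986, -0.436513); Gamma_xxx = -0.103459, Gamma_xxy = -0.642302, Gamma_xyy = 0.131070, Gamma_yxx = 0.124689, Gamma_yxy = 0.774103, Gamma_yyy = -0.157966; k3 = (0.570986, -0.436513, -0.311423, 0.375327)
  k4: at (x, y) = (1.117597, -1.091336), (dx/dtau, dy/dtau) = (0.555290, -0.417596); Gamma_xxx = -0.098901, Gamma_xxy = -0.620508, Gamma_xyy = 0.133793, Gamma_yxx = 0.121130, Gamma_yxy = 0.759972, Gamma_yyy = -0.163864; k4 = (0.555290, -0.417596, -0.280611, 0.343680)
  Y <- Y + (h/6)(k1 + 2k2 + 2k3 + k4): x = 1.1175, y = -1.0913, dx/dtau = 0.5553, dy/dtau = -0.4177
step 3:
  k1: at (x, y) = (1.117534, -1.091272), (dx/dtau, dy/dtau) = (0.555338, -0.417678); Gamma_xxx = -0.098911, Gamma_xxy = -0.620550, Gamma_xyy = 0.133787, Gamma_yxx = 0.121141, Gamma_yxy = 0.760013, Gamma_yyy = -0.163855; k1 = (0.555338, -0.417678, -0.280711, 0.343799)
  k2: at (x, y) = (1.145301, -1.112155), (dx/dtau, dy/dtau) = (0.541302, -0.400488); Gamma_xxx = -0.094758, Gamma_xxy = -0.600428, Gamma_xyy = 0.136063, Gamma_yxx = 0.117855, Gamma_yxy = 0.746784, Gamma_yyy = -0.169228; k2 = (0.541302, -0.400488, -0.254386, 0.316393)
  k3: at (x, y) = (1.144599, -1.111296), (dx/dtau, dy/dtau) = (0.542619, -0.401858); Gamma_xxx = -0.094859, Gamma_xxy = -0.600824, Gamma_xyy = 0.136008, Gamma_yxx = 0.117986, Gamma_yxy = 0.747309, Gamma_yyy = -0.169168; k3 = (0.542619, -0.401858, -0.256060, 0.318490)
  k4: at (x, y) = (1.171796, -1.131457), (dx/dtau, dy/dtau) = (0.529732, -0.385829); Gamma_xxx = -0.091020, Gamma_xxy = -0.582015, Gamma_xyy = 0.137930, Gamma_yxx = 0.114904, Gamma_yxy = 0.734739, Gamma_yyy = -0.174124; k4 = (0.529732, -0.385829, -0.232902, 0.294017)
  Y <- Y + (h/6)(k1 + 2k2 + 2k3 + k4): x = 1.1717, y = -1.1314, dx/dtau = 0.5298, dy/dtau = -0.3859
step 4:
  k1: at (x, y) = (1.171749, -1.131408), (dx/dtau, dy/dtau) = (0.529763, -0.385885); Gamma_xxx = -0.091026, Gamma_xxy = -0.582042, Gamma_xyy = 0.137927, Gamma_yxx = 0.114911, Gamma_yxy = 0.734769, Gamma_yyy = -0.174119; k1 = (0.529763, -0.385885, -0.232963, 0.294091)
  k2: at (x, y) = (1.198237, -1.150702), (dx/dtau, dy/dtau) = (0.518115, -0.371180); Gamma_xxx = -0.087495, Gamma_xxy = -0.564530, Gamma_xyy = 0.139530, Gamma_yxx = 0.112046, Gamma_yxy = 0.722931, Gamma_yyy = -0.178680; k2 = (0.518115, -0.371180, -0.212870, 0.272599)
  k3: at (x, y) = (1.197655, -1.149967), (dx/dtau, dy/dtau) = (0.519119, -0.372255); Gamma_xxx = -0.087570, Gamma_xxy = -0.564818, Gamma_xyy = 0.139496, Gamma_yxx = 0.112149, Gamma_yxy = 0.723352, Gamma_yyy = -0.178650; k3 = (0.519119, -0.372255, -0.214028, 0.274101)
  k4: at (x, y) = (1.223661, -1.168634), (dx/dtau, dy/dtau) = (0.508360, -0.358474); Gamma_xxx = -0.084286, Gamma_xxy = -0.548354, Gamma_xyy = 0.140840, Gamma_yxx = 0.109449, Gamma_yxy = 0.712065, Gamma_yyy = -0.182887; k4 = (0.508360, -0.358474, -0.196174, 0.254742)
  Y <- Y + (h/6)(k1 + 2k2 + 2k3 + k4): x = 1.2236, y = -1.1686, dx/dtau = 0.5084, dy/dtau = -0.3585


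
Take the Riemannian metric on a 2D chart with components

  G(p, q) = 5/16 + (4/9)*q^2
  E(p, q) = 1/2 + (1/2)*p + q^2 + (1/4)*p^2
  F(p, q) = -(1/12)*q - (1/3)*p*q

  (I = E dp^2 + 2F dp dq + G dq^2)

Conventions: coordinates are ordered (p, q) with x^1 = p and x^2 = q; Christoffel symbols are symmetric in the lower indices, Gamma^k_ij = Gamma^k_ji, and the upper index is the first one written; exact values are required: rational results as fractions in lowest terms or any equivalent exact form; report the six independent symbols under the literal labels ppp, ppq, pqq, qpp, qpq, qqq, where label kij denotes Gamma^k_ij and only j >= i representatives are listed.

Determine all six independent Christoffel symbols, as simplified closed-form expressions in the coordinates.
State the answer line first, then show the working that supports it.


Answer: Gamma_ppp = (-192*p*q^2 + 45*p + 45)/(45*p^2 + 96*p*q^2 + 90*p + 256*q^4 + 304*q^2 + 90), Gamma_ppq = (256*q^3 + 180*q)/(45*p^2 + 96*p*q^2 + 90*p + 256*q^4 + 304*q^2 + 90), Gamma_pqq = (-60*p - 15)/(45*p^2 + 96*p*q^2 + 90*p + 256*q^4 + 304*q^2 + 90), Gamma_qpp = (-144*p^2*q - 324*p*q - 768*q^3 - 372*q)/(45*p^2 + 96*p*q^2 + 90*p + 256*q^4 + 304*q^2 + 90), Gamma_qpq = (192*p*q^2 + 48*q^2)/(45*p^2 + 96*p*q^2 + 90*p + 256*q^4 + 304*q^2 + 90), Gamma_qqq = (96*p*q + 256*q^3 + 124*q)/(45*p^2 + 96*p*q^2 + 90*p + 256*q^4 + 304*q^2 + 90)

E = 1/2 + (1/2)*p + q^2 + (1/4)*p^2; F = -(1/12)*q - (1/3)*p*q; G = 5/16 + (4/9)*q^2
Gamma^k_ij = (1/2) g^{kl} (d_i g_jl + d_j g_il - d_l g_ij), with g^inv = (1/(EG-F^2)) [[G, -F], [-F, E]]
first partials: E_p = 1/2 + (1/2)*p, E_q = 2*q, F_p = -(1/3)*q, F_q = -1/12 - (1/3)*p, G_p = 0, G_q = (8/9)*q
D = EG - F^2 = 5/32 + (5/32)*p + (19/36)*q^2 + (5/64)*p^2 + (1/6)*p*q^2 + (4/9)*q^4
expanded: Gamma^p_pp = (G E_p - 2F F_p + F E_q)/(2D), Gamma^p_pq = (G E_q - F G_p)/(2D), Gamma^p_qq = (2G F_q - G G_p - F G_q)/(2D), Gamma^q_pp = (2E F_p - E E_q - F E_p)/(2D), Gamma^q_pq = (E G_p - F E_q)/(2D), Gamma^q_qq = (E G_q - 2F F_q + F G_p)/(2D); substitute and cancel common factors


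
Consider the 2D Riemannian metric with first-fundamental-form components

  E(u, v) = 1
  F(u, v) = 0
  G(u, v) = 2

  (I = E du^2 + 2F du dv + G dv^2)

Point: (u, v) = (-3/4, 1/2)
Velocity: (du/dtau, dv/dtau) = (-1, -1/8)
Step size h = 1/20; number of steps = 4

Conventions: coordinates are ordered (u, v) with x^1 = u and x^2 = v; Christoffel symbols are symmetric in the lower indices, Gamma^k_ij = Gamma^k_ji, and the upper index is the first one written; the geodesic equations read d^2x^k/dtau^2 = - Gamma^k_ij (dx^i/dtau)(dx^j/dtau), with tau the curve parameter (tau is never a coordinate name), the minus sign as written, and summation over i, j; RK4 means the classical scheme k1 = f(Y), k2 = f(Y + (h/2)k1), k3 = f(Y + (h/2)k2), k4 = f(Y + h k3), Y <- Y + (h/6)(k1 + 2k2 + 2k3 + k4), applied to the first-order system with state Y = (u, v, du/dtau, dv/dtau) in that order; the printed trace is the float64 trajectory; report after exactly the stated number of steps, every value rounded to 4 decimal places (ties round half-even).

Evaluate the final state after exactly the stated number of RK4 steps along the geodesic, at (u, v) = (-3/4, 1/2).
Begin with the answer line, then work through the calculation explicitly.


Answer: u = -0.9500, v = 0.4750, du/dtau = -1.0000, dv/dtau = -0.1250

f(Y) = (du/dtau, dv/dtau, -Gamma^u_ij Y'^i Y'^j, -Gamma^v_ij Y'^i Y'^j) with the Gammas evaluated at the stage position; h = 0.050000; intermediate values shown to 6 dp
step 0: u = -0.7500, v = 0.5000, du/dtau = -1.0000, dv/dtau = -0.1250
step 1:
  k1: at (u, v) = (-0.750000, 0.500000), (du/dtau, dv/dtau) = (-1.000000, -0.125000); Gamma_uuu = 0.000000, Gamma_uuv = 0.000000, Gamma_uvv = 0.000000, Gamma_vuu = 0.000000, Gamma_vuv = 0.000000, Gamma_vvv = 0.000000; k1 = (-1.000000, -0.125000, 0.000000, 0.000000)
  k2: at (u, v) = (-0.775000, 0.496875), (du/dtau, dv/dtau) = (-1.000000, -0.125000); Gamma_uuu = 0.000000, Gamma_uuv = 0.000000, Gamma_uvv = 0.000000, Gamma_vuu = 0.000000, Gamma_vuv = 0.000000, Gamma_vvv = 0.000000; k2 = (-1.000000, -0.125000, 0.000000, 0.000000)
  k3: at (u, v) = (-0.775000, 0.496875), (du/dtau, dv/dtau) = (-1.000000, -0.125000); Gamma_uuu = 0.000000, Gamma_uuv = 0.000000, Gamma_uvv = 0.000000, Gamma_vuu = 0.000000, Gamma_vuv = 0.000000, Gamma_vvv = 0.000000; k3 = (-1.000000, -0.125000, 0.000000, 0.000000)
  k4: at (u, v) = (-0.800000, 0.493750), (du/dtau, dv/dtau) = (-1.000000, -0.125000); Gamma_uuu = 0.000000, Gamma_uuv = 0.000000, Gamma_uvv = 0.000000, Gamma_vuu = 0.000000, Gamma_vuv = 0.000000, Gamma_vvv = 0.000000; k4 = (-1.000000, -0.125000, 0.000000, 0.000000)
  Y <- Y + (h/6)(k1 + 2k2 + 2k3 + k4): u = -0.8000, v = 0.4938, du/dtau = -1.0000, dv/dtau = -0.1250
step 2:
  k1: at (u, v) = (-0.800000, 0.493750), (du/dtau, dv/dtau) = (-1.000000, -0.125000); Gamma_uuu = 0.000000, Gamma_uuv = 0.000000, Gamma_uvv = 0.000000, Gamma_vuu = 0.000000, Gamma_vuv = 0.000000, Gamma_vvv = 0.000000; k1 = (-1.000000, -0.125000, 0.000000, 0.000000)
  k2: at (u, v) = (-0.825000, 0.490625), (du/dtau, dv/dtau) = (-1.000000, -0.125000); Gamma_uuu = 0.000000, Gamma_uuv = 0.000000, Gamma_uvv = 0.000000, Gamma_vuu = 0.000000, Gamma_vuv = 0.000000, Gamma_vvv = 0.000000; k2 = (-1.000000, -0.125000, 0.000000, 0.000000)
  k3: at (u, v) = (-0.825000, 0.490625), (du/dtau, dv/dtau) = (-1.000000, -0.125000); Gamma_uuu = 0.000000, Gamma_uuv = 0.000000, Gamma_uvv = 0.000000, Gamma_vuu = 0.000000, Gamma_vuv = 0.000000, Gamma_vvv = 0.000000; k3 = (-1.000000, -0.125000, 0.000000, 0.000000)
  k4: at (u, v) = (-0.850000, 0.487500), (du/dtau, dv/dtau) = (-1.000000, -0.125000); Gamma_uuu = 0.000000, Gamma_uuv = 0.000000, Gamma_uvv = 0.000000, Gamma_vuu = 0.000000, Gamma_vuv = 0.000000, Gamma_vvv = 0.000000; k4 = (-1.000000, -0.125000, 0.000000, 0.000000)
  Y <- Y + (h/6)(k1 + 2k2 + 2k3 + k4): u = -0.8500, v = 0.4875, du/dtau = -1.0000, dv/dtau = -0.1250
step 3:
  k1: at (u, v) = (-0.850000, 0.487500), (du/dtau, dv/dtau) = (-1.000000, -0.125000); Gamma_uuu = 0.000000, Gamma_uuv = 0.000000, Gamma_uvv = 0.000000, Gamma_vuu = 0.000000, Gamma_vuv = 0.000000, Gamma_vvv = 0.000000; k1 = (-1.000000, -0.125000, 0.000000, 0.000000)
  k2: at (u, v) = (-0.875000, 0.484375), (du/dtau, dv/dtau) = (-1.000000, -0.125000); Gamma_uuu = 0.000000, Gamma_uuv = 0.000000, Gamma_uvv = 0.000000, Gamma_vuu = 0.000000, Gamma_vuv = 0.000000, Gamma_vvv = 0.000000; k2 = (-1.000000, -0.125000, 0.000000, 0.000000)
  k3: at (u, v) = (-0.875000, 0.484375), (du/dtau, dv/dtau) = (-1.000000, -0.125000); Gamma_uuu = 0.000000, Gamma_uuv = 0.000000, Gamma_uvv = 0.000000, Gamma_vuu = 0.000000, Gamma_vuv = 0.000000, Gamma_vvv = 0.000000; k3 = (-1.000000, -0.125000, 0.000000, 0.000000)
  k4: at (u, v) = (-0.900000, 0.481250), (du/dtau, dv/dtau) = (-1.000000, -0.125000); Gamma_uuu = 0.000000, Gamma_uuv = 0.000000, Gamma_uvv = 0.000000, Gamma_vuu = 0.000000, Gamma_vuv = 0.000000, Gamma_vvv = 0.000000; k4 = (-1.000000, -0.125000, 0.000000, 0.000000)
  Y <- Y + (h/6)(k1 + 2k2 + 2k3 + k4): u = -0.9000, v = 0.4813, du/dtau = -1.0000, dv/dtau = -0.1250
step 4:
  k1: at (u, v) = (-0.900000, 0.481250), (du/dtau, dv/dtau) = (-1.000000, -0.125000); Gamma_uuu = 0.000000, Gamma_uuv = 0.000000, Gamma_uvv = 0.000000, Gamma_vuu = 0.000000, Gamma_vuv = 0.000000, Gamma_vvv = 0.000000; k1 = (-1.000000, -0.125000, 0.000000, 0.000000)
  k2: at (u, v) = (-0.925000, 0.478125), (du/dtau, dv/dtau) = (-1.000000, -0.125000); Gamma_uuu = 0.000000, Gamma_uuv = 0.000000, Gamma_uvv = 0.000000, Gamma_vuu = 0.000000, Gamma_vuv = 0.000000, Gamma_vvv = 0.000000; k2 = (-1.000000, -0.125000, 0.000000, 0.000000)
  k3: at (u, v) = (-0.925000, 0.478125), (du/dtau, dv/dtau) = (-1.000000, -0.125000); Gamma_uuu = 0.000000, Gamma_uuv = 0.000000, Gamma_uvv = 0.000000, Gamma_vuu = 0.000000, Gamma_vuv = 0.000000, Gamma_vvv = 0.000000; k3 = (-1.000000, -0.125000, 0.000000, 0.000000)
  k4: at (u, v) = (-0.950000, 0.475000), (du/dtau, dv/dtau) = (-1.000000, -0.125000); Gamma_uuu = 0.000000, Gamma_uuv = 0.000000, Gamma_uvv = 0.000000, Gamma_vuu = 0.000000, Gamma_vuv = 0.000000, Gamma_vvv = 0.000000; k4 = (-1.000000, -0.125000, 0.000000, 0.000000)
  Y <- Y + (h/6)(k1 + 2k2 + 2k3 + k4): u = -0.9500, v = 0.4750, du/dtau = -1.0000, dv/dtau = -0.1250
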